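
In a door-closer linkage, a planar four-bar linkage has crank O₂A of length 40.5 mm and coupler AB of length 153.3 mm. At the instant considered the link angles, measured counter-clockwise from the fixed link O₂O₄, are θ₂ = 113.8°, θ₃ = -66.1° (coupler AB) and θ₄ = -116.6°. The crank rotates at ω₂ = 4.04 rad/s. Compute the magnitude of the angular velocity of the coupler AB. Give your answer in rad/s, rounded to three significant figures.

ω₂ = 4.04 rad/s
Differentiating the loop-closure r₂e^{iθ₂}+r₃e^{iθ₃}=r₁+r₄e^{iθ₄} gives r₂ω₂e^{iθ₂}+r₃ω₃e^{iθ₃}=r₄ω₄e^{iθ₄}.
Eliminating the other unknown: ω₃ = r₂ω₂ sin(θ₄−θ₂) / [r₃ sin(θ₃−θ₄)].
Numerator sine = +0.77051; denominator sine = +0.77162.
Result = 0.0405·4.04·(+0.77051) / (0.1533·(+0.77162)) = +1.0658 rad/s; magnitude 1.0658 rad/s.

1.07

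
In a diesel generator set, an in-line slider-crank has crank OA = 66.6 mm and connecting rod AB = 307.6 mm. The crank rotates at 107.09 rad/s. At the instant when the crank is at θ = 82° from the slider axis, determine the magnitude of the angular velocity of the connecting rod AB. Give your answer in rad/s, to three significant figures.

ω = 107.1 rad/s
The rod makes angle φ with the slider axis where L sinφ = r sinθ; differentiating, L cosφ·φ̇ = r ω cosθ.
L cosφ = √(L² − r² sin²θ) = 0.30045 m.
|ω_rod| = r ω |cosθ| / √(L² − r² sin²θ) = 0.0666·107.1·0.13917/0.30045 = 3.3038 rad/s.

3.30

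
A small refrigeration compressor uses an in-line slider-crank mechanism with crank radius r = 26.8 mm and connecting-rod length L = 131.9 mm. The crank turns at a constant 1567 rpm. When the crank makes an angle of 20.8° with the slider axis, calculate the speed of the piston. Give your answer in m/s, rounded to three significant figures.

ω = 2π·1567/60 = 164.1 rad/s
For an in-line slider-crank, x = r cosθ + √(L² − r² sin²θ), so v = −rω sinθ·[1 + r cosθ/√(L² − r² sin²θ)].
With r = 0.0268 m, L = 0.1319 m, θ = 20.8°: √(L² − r² sin²θ) = 0.13156 m.
v = −0.0268·164.1·0.35511·[1 + 0.0268·0.93483/0.13156] = -1.8591 m/s.
|v| = 1.8591 m/s.

1.86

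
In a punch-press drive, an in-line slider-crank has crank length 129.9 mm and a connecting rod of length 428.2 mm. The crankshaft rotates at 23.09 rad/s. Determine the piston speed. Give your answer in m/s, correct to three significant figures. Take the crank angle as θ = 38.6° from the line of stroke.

ω = 23.09 rad/s
For an in-line slider-crank, x = r cosθ + √(L² − r² sin²θ), so v = −rω sinθ·[1 + r cosθ/√(L² − r² sin²θ)].
With r = 0.1299 m, L = 0.4282 m, θ = 38.6°: √(L² − r² sin²θ) = 0.42046 m.
v = −0.1299·23.09·0.62388·[1 + 0.1299·0.78152/0.42046] = -2.3231 m/s.
|v| = 2.3231 m/s.

2.32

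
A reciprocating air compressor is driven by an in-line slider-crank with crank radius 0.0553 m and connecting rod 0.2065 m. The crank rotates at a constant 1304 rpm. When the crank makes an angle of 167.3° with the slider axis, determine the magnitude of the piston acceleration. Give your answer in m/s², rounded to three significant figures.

755

ω = 2π·1304/60 = 136.6 rad/s
x(θ) = r cosθ + √(L² − r² sin²θ); with ω constant, a = ω²·d²x/dθ².
d²x/dθ² = −r cosθ − r²(cos2θ)/√u − r⁴ sin²2θ/(4u^{3/2}),  u = L² − r² sin²θ = 0.0424944 m².
Substituting r = 0.0553 m, L = 0.2065 m, θ = 167.3°: d²x/dθ² = +0.040497 m.
a = ω²·d²x/dθ² = (136.6)²·(+0.040497) = +755.16 m/s²;  |a| = 755.16 m/s².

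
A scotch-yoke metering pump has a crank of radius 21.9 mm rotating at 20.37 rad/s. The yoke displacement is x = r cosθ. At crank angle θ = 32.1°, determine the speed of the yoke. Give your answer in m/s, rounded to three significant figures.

0.237

ω = 20.37 rad/s
x = r cosθ ⇒ ẋ = −rω sinθ.
|v| = rω|sinθ| = 0.0219·20.37·|sin 32.1°| = 0.23706 m/s.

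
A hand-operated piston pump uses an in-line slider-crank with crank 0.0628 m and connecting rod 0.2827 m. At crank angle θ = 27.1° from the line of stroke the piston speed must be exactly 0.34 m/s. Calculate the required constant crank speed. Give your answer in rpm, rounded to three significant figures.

94.7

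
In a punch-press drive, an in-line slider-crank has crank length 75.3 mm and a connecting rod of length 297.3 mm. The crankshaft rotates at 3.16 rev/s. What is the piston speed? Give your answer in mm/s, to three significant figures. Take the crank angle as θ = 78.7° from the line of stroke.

ω = 2π·3.16 = 19.85 rad/s
For an in-line slider-crank, x = r cosθ + √(L² − r² sin²θ), so v = −rω sinθ·[1 + r cosθ/√(L² − r² sin²θ)].
With r = 0.0753 m, L = 0.2973 m, θ = 78.7°: √(L² − r² sin²θ) = 0.28798 m.
v = −0.0753·19.85·0.98061·[1 + 0.0753·0.19595/0.28798] = -1.5412 m/s.
|v| = 1.5412 m/s = 1541.2 mm/s.

1540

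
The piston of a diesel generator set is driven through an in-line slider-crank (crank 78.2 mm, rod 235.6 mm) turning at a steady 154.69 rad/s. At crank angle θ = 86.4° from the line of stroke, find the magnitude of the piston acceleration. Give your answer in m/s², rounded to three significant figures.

ω = 154.7 rad/s
x(θ) = r cosθ + √(L² − r² sin²θ); with ω constant, a = ω²·d²x/dθ².
d²x/dθ² = −r cosθ − r²(cos2θ)/√u − r⁴ sin²2θ/(4u^{3/2}),  u = L² − r² sin²θ = 0.0494162 m².
Substituting r = 0.0782 m, L = 0.2356 m, θ = 86.4°: d²x/dθ² = +0.022369 m.
a = ω²·d²x/dθ² = (154.7)²·(+0.022369) = +535.26 m/s²;  |a| = 535.26 m/s².

535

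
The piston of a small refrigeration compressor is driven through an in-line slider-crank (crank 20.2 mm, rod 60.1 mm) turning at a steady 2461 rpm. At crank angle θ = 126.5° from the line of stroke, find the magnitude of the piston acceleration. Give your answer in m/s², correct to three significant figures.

922

ω = 2π·2461/60 = 257.7 rad/s
x(θ) = r cosθ + √(L² − r² sin²θ); with ω constant, a = ω²·d²x/dθ².
d²x/dθ² = −r cosθ − r²(cos2θ)/√u − r⁴ sin²2θ/(4u^{3/2}),  u = L² − r² sin²θ = 0.00334834 m².
Substituting r = 0.0202 m, L = 0.0601 m, θ = 126.5°: d²x/dθ² = +0.013881 m.
a = ω²·d²x/dθ² = (257.7)²·(+0.013881) = +921.91 m/s²;  |a| = 921.91 m/s².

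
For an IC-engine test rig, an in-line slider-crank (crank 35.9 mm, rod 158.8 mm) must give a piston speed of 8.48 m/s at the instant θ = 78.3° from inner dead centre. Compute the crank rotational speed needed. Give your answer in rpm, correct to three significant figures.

2200

For an in-line slider-crank, |v_piston| = rω|sinθ|·[1 + r cosθ/√(L² − r² sin²θ)].
With r = 0.0359 m, L = 0.1588 m, θ = 78.3°: the bracketed kinematic factor |dx/dθ| = 0.036807 m.
ω = v/|dx/dθ| = 8.48/0.036807 = 230.39 rad/s.
N = 60ω/(2π) = 2200.1 rpm.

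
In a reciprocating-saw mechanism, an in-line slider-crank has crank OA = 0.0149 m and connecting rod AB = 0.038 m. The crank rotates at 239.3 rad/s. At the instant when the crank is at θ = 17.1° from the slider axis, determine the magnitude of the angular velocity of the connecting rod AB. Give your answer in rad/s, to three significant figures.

90.3

ω = 239.3 rad/s
The rod makes angle φ with the slider axis where L sinφ = r sinθ; differentiating, L cosφ·φ̇ = r ω cosθ.
L cosφ = √(L² − r² sin²θ) = 0.037747 m.
|ω_rod| = r ω |cosθ| / √(L² − r² sin²θ) = 0.0149·239.3·0.95579/0.037747 = 90.285 rad/s.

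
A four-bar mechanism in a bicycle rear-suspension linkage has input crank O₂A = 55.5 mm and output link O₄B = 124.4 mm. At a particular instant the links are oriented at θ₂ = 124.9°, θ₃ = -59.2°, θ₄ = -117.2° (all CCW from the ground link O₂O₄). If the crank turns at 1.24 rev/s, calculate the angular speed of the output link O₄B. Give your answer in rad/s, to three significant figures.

ω₂ = 7.791 rad/s (from 1.24 rev/s).
Differentiating the loop-closure r₂e^{iθ₂}+r₃e^{iθ₃}=r₁+r₄e^{iθ₄} gives r₂ω₂e^{iθ₂}+r₃ω₃e^{iθ₃}=r₄ω₄e^{iθ₄}.
Eliminating the other unknown: ω₄ = r₂ω₂ sin(θ₂−θ₃) / [r₄ sin(θ₄−θ₃)].
Numerator sine = -0.07150; denominator sine = -0.84805.
Result = 0.0555·7.791·(-0.07150) / (0.1244·(-0.84805)) = +0.29305 rad/s; magnitude 0.29305 rad/s.

0.293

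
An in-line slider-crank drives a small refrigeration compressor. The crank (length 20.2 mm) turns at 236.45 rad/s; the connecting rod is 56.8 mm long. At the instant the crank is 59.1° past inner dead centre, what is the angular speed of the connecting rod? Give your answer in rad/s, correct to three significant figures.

45.3

ω = 236.4 rad/s
The rod makes angle φ with the slider axis where L sinφ = r sinθ; differentiating, L cosφ·φ̇ = r ω cosθ.
L cosφ = √(L² − r² sin²θ) = 0.054091 m.
|ω_rod| = r ω |cosθ| / √(L² − r² sin²θ) = 0.0202·236.4·0.51354/0.054091 = 45.346 rad/s.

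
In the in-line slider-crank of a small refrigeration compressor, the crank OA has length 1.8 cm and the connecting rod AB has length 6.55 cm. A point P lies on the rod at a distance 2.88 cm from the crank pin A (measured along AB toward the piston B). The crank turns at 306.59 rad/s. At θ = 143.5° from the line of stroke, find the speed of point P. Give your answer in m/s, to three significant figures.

ω = 306.6 rad/s.  Crank-pin speed |V_A| = rω = 5.5186 m/s, perpendicular to OA.
Rod angle: sinφ = −(r/L) sinθ ⇒ φ = -9.408°; ω_rod = −rω cosθ/√(L²−r²sin²θ) = +68.651 rad/s.
V_P = V_A + ω_rod × AP, with AP = 0.0288 m along the rod.
Components: V_Px = −rω sinθ − a·ω_rod·sinφ = -2.9594 m/s;  V_Py = rω cosθ + a·ω_rod·cosφ = -2.4856 m/s.
|V_P| = √(V_Px² + V_Py²) = 3.8648 m/s.

3.86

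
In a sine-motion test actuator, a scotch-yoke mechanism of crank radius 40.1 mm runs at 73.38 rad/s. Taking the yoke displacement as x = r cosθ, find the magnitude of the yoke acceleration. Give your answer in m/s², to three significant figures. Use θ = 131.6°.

ω = 73.38 rad/s
x = r cosθ ⇒ ẍ = −rω² cosθ (ω constant).
|a| = rω²|cosθ| = 0.0401·(73.38)²·|cos 131.6°| = 143.36 m/s².

143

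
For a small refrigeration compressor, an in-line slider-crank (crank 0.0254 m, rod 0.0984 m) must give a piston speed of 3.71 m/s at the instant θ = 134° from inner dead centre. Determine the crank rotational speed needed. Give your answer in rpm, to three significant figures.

For an in-line slider-crank, |v_piston| = rω|sinθ|·[1 + r cosθ/√(L² − r² sin²θ)].
With r = 0.0254 m, L = 0.0984 m, θ = 134°: the bracketed kinematic factor |dx/dθ| = 0.014937 m.
ω = v/|dx/dθ| = 3.71/0.014937 = 248.38 rad/s.
N = 60ω/(2π) = 2371.8 rpm.

2370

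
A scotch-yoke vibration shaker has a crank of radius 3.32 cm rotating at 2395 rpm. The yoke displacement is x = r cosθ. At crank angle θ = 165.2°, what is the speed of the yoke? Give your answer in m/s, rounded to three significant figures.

2.13

ω = 250.8 rad/s (from 2395 rpm).
x = r cosθ ⇒ ẋ = −rω sinθ.
|v| = rω|sinθ| = 0.0332·250.8·|sin 165.2°| = 2.127 m/s.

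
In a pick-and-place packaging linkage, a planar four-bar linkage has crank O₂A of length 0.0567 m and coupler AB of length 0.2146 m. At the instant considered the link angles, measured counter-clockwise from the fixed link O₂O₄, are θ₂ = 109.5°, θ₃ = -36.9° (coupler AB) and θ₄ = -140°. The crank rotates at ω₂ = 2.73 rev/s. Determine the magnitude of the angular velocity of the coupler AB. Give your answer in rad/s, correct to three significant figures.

4.36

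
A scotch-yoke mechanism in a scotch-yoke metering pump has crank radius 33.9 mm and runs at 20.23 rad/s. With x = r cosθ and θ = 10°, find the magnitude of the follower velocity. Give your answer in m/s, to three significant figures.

0.119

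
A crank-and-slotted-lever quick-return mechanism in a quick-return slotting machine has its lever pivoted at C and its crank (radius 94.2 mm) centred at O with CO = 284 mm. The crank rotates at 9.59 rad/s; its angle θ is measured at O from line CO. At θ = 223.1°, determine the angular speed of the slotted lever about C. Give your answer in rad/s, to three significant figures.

ω = 9.59 rad/s
Crank pin A relative to C: A = (d + r cosθ, r sinθ); lever angle φ = atan2(r sinθ, d + r cosθ).
Differentiating tanφ: φ̇ = rω(d cosθ + r)/(d² + r² + 2dr cosθ).
d² + r² + 2dr cosθ = |CA|² = 0.0504619 m²;  d cosθ + r = -0.11317 m.
|ω_lever| = |0.0942·9.59·-0.11317| / 0.0504619 = 2.0259 rad/s.

2.03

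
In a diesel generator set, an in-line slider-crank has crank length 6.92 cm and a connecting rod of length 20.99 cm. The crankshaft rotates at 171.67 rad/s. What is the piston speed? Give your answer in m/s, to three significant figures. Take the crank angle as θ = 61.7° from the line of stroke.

12.2

ω = 171.7 rad/s
For an in-line slider-crank, x = r cosθ + √(L² − r² sin²θ), so v = −rω sinθ·[1 + r cosθ/√(L² − r² sin²θ)].
With r = 0.0692 m, L = 0.2099 m, θ = 61.7°: √(L² − r² sin²θ) = 0.20086 m.
v = −0.0692·171.7·0.88048·[1 + 0.0692·0.47409/0.20086] = -12.168 m/s.
|v| = 12.168 m/s.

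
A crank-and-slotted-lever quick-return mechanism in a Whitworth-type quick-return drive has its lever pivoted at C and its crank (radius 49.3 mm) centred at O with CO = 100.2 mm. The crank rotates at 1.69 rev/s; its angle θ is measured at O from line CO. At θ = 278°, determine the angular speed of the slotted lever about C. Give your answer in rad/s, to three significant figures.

ω = 10.62 rad/s (from 1.69 rev/s).
Crank pin A relative to C: A = (d + r cosθ, r sinθ); lever angle φ = atan2(r sinθ, d + r cosθ).
Differentiating tanφ: φ̇ = rω(d cosθ + r)/(d² + r² + 2dr cosθ).
d² + r² + 2dr cosθ = |CA|² = 0.0138455 m²;  d cosθ + r = +0.063245 m.
|ω_lever| = |0.0493·10.62·+0.063245| / 0.0138455 = 2.3913 rad/s.

2.39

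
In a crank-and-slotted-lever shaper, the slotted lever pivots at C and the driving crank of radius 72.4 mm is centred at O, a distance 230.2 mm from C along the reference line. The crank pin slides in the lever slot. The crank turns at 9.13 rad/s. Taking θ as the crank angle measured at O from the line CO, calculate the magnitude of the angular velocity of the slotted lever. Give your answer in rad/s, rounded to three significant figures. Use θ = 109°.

0.0355

ω = 9.13 rad/s
Crank pin A relative to C: A = (d + r cosθ, r sinθ); lever angle φ = atan2(r sinθ, d + r cosθ).
Differentiating tanφ: φ̇ = rω(d cosθ + r)/(d² + r² + 2dr cosθ).
d² + r² + 2dr cosθ = |CA|² = 0.0473816 m²;  d cosθ + r = -0.0025458 m.
|ω_lever| = |0.0724·9.13·-0.0025458| / 0.0473816 = 0.035516 rad/s.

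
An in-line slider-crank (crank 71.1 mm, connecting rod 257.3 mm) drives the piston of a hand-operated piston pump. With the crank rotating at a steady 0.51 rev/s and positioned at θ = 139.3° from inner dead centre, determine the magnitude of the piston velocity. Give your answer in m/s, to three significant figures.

0.117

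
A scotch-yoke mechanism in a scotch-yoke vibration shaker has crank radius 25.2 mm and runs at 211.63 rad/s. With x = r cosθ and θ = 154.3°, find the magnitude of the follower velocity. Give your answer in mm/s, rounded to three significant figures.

ω = 211.6 rad/s
x = r cosθ ⇒ ẋ = −rω sinθ.
|v| = rω|sinθ| = 0.0252·211.6·|sin 154.3°| = 2.3127 m/s = 2312.7 mm/s.

2310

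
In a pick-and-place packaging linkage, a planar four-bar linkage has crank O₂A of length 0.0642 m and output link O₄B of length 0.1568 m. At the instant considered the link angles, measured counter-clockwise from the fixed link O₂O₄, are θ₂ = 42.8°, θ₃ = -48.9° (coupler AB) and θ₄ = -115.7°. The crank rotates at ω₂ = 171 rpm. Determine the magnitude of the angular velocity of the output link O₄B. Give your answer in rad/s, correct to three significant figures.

ω₂ = 17.91 rad/s (from 171 rpm).
Differentiating the loop-closure r₂e^{iθ₂}+r₃e^{iθ₃}=r₁+r₄e^{iθ₄} gives r₂ω₂e^{iθ₂}+r₃ω₃e^{iθ₃}=r₄ω₄e^{iθ₄}.
Eliminating the other unknown: ω₄ = r₂ω₂ sin(θ₂−θ₃) / [r₄ sin(θ₄−θ₃)].
Numerator sine = +0.99956; denominator sine = -0.91914.
Result = 0.0642·17.91·(+0.99956) / (0.1568·(-0.91914)) = -7.9734 rad/s; magnitude 7.9734 rad/s.

7.97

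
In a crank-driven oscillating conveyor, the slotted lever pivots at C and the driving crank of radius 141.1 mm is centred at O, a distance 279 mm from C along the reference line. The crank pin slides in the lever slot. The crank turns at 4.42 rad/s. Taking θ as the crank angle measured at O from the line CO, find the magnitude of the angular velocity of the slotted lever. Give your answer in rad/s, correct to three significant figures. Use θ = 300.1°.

ω = 4.42 rad/s
Crank pin A relative to C: A = (d + r cosθ, r sinθ); lever angle φ = atan2(r sinθ, d + r cosθ).
Differentiating tanφ: φ̇ = rω(d cosθ + r)/(d² + r² + 2dr cosθ).
d² + r² + 2dr cosθ = |CA|² = 0.137236 m²;  d cosθ + r = +0.28102 m.
|ω_lever| = |0.1411·4.42·+0.28102| / 0.137236 = 1.2771 rad/s.

1.28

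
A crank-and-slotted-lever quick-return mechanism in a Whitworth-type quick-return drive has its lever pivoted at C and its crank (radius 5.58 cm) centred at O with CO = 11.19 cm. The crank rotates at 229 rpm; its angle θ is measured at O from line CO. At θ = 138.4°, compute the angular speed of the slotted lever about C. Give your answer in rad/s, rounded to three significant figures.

ω = 23.98 rad/s (from 229 rpm).
Crank pin A relative to C: A = (d + r cosθ, r sinθ); lever angle φ = atan2(r sinθ, d + r cosθ).
Differentiating tanφ: φ̇ = rω(d cosθ + r)/(d² + r² + 2dr cosθ).
d² + r² + 2dr cosθ = |CA|² = 0.00629672 m²;  d cosθ + r = -0.027879 m.
|ω_lever| = |0.0558·23.98·-0.027879| / 0.00629672 = 5.9245 rad/s.

5.92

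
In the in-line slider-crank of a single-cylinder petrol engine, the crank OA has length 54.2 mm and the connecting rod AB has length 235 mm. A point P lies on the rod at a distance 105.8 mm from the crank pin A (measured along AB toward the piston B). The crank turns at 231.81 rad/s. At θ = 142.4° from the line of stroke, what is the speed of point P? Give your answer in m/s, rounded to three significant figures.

8.91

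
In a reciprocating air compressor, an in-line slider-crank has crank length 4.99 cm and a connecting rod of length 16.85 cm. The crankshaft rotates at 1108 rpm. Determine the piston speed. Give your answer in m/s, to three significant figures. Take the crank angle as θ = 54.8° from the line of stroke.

ω = 2π·1108/60 = 116 rad/s
For an in-line slider-crank, x = r cosθ + √(L² − r² sin²θ), so v = −rω sinθ·[1 + r cosθ/√(L² − r² sin²θ)].
With r = 0.0499 m, L = 0.1685 m, θ = 54.8°: √(L² − r² sin²θ) = 0.16349 m.
v = −0.0499·116·0.81714·[1 + 0.0499·0.57643/0.16349] = -5.5635 m/s.
|v| = 5.5635 m/s.

5.56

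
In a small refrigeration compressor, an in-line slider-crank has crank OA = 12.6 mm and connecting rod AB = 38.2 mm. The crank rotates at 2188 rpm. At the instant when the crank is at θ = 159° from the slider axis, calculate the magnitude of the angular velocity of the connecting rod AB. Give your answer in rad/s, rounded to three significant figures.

71.1

ω = 229.1 rad/s (converted from 2188 rpm).
The rod makes angle φ with the slider axis where L sinφ = r sinθ; differentiating, L cosφ·φ̇ = r ω cosθ.
L cosφ = √(L² − r² sin²θ) = 0.037932 m.
|ω_rod| = r ω |cosθ| / √(L² − r² sin²θ) = 0.0126·229.1·0.93358/0.037932 = 71.054 rad/s.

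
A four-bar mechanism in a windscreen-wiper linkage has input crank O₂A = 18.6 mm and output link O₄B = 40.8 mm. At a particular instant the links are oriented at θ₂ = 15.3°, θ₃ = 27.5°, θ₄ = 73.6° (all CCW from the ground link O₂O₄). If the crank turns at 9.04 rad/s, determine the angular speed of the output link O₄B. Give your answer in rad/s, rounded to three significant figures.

ω₂ = 9.04 rad/s
Differentiating the loop-closure r₂e^{iθ₂}+r₃e^{iθ₃}=r₁+r₄e^{iθ₄} gives r₂ω₂e^{iθ₂}+r₃ω₃e^{iθ₃}=r₄ω₄e^{iθ₄}.
Eliminating the other unknown: ω₄ = r₂ω₂ sin(θ₂−θ₃) / [r₄ sin(θ₄−θ₃)].
Numerator sine = -0.21132; denominator sine = +0.72055.
Result = 0.0186·9.04·(-0.21132) / (0.0408·(+0.72055)) = -1.2087 rad/s; magnitude 1.2087 rad/s.

1.21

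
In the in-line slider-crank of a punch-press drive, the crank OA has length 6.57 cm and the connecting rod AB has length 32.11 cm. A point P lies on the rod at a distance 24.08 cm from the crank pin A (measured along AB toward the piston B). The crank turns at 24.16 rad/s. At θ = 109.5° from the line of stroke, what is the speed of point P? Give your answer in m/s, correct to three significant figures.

ω = 24.16 rad/s.  Crank-pin speed |V_A| = rω = 1.5873 m/s, perpendicular to OA.
Rod angle: sinφ = −(r/L) sinθ ⇒ φ = -11.121°; ω_rod = −rω cosθ/√(L²−r²sin²θ) = +1.6817 rad/s.
V_P = V_A + ω_rod × AP, with AP = 0.2408 m along the rod.
Components: V_Px = −rω sinθ − a·ω_rod·sinφ = -1.4182 m/s;  V_Py = rω cosθ + a·ω_rod·cosφ = -0.13251 m/s.
|V_P| = √(V_Px² + V_Py²) = 1.4243 m/s.

1.42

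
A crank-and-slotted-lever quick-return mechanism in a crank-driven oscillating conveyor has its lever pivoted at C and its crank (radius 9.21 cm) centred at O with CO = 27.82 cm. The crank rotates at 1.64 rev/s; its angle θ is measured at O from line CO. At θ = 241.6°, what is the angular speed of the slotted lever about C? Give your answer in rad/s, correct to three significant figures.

0.621

ω = 10.3 rad/s (from 1.64 rev/s).
Crank pin A relative to C: A = (d + r cosθ, r sinθ); lever angle φ = atan2(r sinθ, d + r cosθ).
Differentiating tanφ: φ̇ = rω(d cosθ + r)/(d² + r² + 2dr cosθ).
d² + r² + 2dr cosθ = |CA|² = 0.0615046 m²;  d cosθ + r = -0.040219 m.
|ω_lever| = |0.0921·10.3·-0.040219| / 0.0615046 = 0.62059 rad/s.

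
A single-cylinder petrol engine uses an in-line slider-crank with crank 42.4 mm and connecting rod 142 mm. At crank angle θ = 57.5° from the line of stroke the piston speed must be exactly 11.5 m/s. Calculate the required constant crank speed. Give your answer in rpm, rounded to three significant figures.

2630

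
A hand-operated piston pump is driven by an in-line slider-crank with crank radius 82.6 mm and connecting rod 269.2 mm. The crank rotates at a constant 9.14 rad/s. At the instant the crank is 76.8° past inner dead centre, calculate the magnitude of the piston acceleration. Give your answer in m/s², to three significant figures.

0.400

ω = 9.14 rad/s
x(θ) = r cosθ + √(L² − r² sin²θ); with ω constant, a = ω²·d²x/dθ².
d²x/dθ² = −r cosθ − r²(cos2θ)/√u − r⁴ sin²2θ/(4u^{3/2}),  u = L² − r² sin²θ = 0.0660016 m².
Substituting r = 0.0826 m, L = 0.2692 m, θ = 76.8°: d²x/dθ² = +0.0047902 m.
a = ω²·d²x/dθ² = (9.14)²·(+0.0047902) = +0.40017 m/s²;  |a| = 0.40017 m/s².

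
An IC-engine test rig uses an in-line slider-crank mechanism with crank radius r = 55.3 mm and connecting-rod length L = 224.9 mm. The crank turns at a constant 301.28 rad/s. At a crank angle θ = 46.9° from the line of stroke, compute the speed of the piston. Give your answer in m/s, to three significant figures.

ω = 301.3 rad/s
For an in-line slider-crank, x = r cosθ + √(L² − r² sin²θ), so v = −rω sinθ·[1 + r cosθ/√(L² − r² sin²θ)].
With r = 0.0553 m, L = 0.2249 m, θ = 46.9°: √(L² − r² sin²θ) = 0.22125 m.
v = −0.0553·301.3·0.73016·[1 + 0.0553·0.68327/0.22125] = -14.243 m/s.
|v| = 14.243 m/s.

14.2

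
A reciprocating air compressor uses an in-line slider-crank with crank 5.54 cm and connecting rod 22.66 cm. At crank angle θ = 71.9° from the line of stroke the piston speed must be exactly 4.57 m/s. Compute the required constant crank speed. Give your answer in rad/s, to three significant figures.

80.5

For an in-line slider-crank, |v_piston| = rω|sinθ|·[1 + r cosθ/√(L² − r² sin²θ)].
With r = 0.0554 m, L = 0.2266 m, θ = 71.9°: the bracketed kinematic factor |dx/dθ| = 0.056771 m.
ω = v/|dx/dθ| = 4.57/0.056771 = 80.499 rad/s.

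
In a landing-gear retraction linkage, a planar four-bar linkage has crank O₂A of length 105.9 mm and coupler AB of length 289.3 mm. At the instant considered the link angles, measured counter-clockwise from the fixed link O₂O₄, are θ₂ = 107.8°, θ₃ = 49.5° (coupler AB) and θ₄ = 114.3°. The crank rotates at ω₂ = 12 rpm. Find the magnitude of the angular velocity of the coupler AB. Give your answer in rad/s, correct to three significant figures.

ω₂ = 1.257 rad/s (from 12 rpm).
Differentiating the loop-closure r₂e^{iθ₂}+r₃e^{iθ₃}=r₁+r₄e^{iθ₄} gives r₂ω₂e^{iθ₂}+r₃ω₃e^{iθ₃}=r₄ω₄e^{iθ₄}.
Eliminating the other unknown: ω₃ = r₂ω₂ sin(θ₄−θ₂) / [r₃ sin(θ₃−θ₄)].
Numerator sine = +0.11320; denominator sine = -0.90483.
Result = 0.1059·1.257·(+0.11320) / (0.2893·(-0.90483)) = -0.057551 rad/s; magnitude 0.057551 rad/s.

0.0576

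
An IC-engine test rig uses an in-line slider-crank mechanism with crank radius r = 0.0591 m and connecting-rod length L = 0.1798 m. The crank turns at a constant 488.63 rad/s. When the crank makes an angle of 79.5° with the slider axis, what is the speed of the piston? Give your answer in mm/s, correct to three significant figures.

ω = 488.6 rad/s
For an in-line slider-crank, x = r cosθ + √(L² − r² sin²θ), so v = −rω sinθ·[1 + r cosθ/√(L² − r² sin²θ)].
With r = 0.0591 m, L = 0.1798 m, θ = 79.5°: √(L² − r² sin²θ) = 0.17015 m.
v = −0.0591·488.6·0.98325·[1 + 0.0591·0.18224/0.17015] = -30.192 m/s.
|v| = 30.192 m/s = 30192 mm/s.

30200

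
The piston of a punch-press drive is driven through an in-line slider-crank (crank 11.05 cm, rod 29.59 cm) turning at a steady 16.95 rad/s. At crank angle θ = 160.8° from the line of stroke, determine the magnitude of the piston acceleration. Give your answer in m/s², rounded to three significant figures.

ω = 16.95 rad/s
x(θ) = r cosθ + √(L² − r² sin²θ); with ω constant, a = ω²·d²x/dθ².
d²x/dθ² = −r cosθ − r²(cos2θ)/√u − r⁴ sin²2θ/(4u^{3/2}),  u = L² − r² sin²θ = 0.0862362 m².
Substituting r = 0.1105 m, L = 0.2959 m, θ = 160.8°: d²x/dθ² = +0.0712 m.
a = ω²·d²x/dθ² = (16.95)²·(+0.0712) = +20.456 m/s²;  |a| = 20.456 m/s².

20.5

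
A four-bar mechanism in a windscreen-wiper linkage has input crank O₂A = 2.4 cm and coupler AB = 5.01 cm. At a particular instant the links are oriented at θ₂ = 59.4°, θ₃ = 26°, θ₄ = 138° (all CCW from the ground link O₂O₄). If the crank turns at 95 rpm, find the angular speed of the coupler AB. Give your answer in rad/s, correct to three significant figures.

ω₂ = 9.948 rad/s (from 95 rpm).
Differentiating the loop-closure r₂e^{iθ₂}+r₃e^{iθ₃}=r₁+r₄e^{iθ₄} gives r₂ω₂e^{iθ₂}+r₃ω₃e^{iθ₃}=r₄ω₄e^{iθ₄}.
Eliminating the other unknown: ω₃ = r₂ω₂ sin(θ₄−θ₂) / [r₃ sin(θ₃−θ₄)].
Numerator sine = +0.98027; denominator sine = -0.92718.
Result = 0.024·9.948·(+0.98027) / (0.0501·(-0.92718)) = -5.0386 rad/s; magnitude 5.0386 rad/s.

5.04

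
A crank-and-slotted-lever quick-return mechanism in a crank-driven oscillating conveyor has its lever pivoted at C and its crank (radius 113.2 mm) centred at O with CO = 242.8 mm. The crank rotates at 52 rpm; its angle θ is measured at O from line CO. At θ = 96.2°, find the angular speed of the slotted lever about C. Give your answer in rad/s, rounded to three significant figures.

0.814

ω = 5.445 rad/s (from 52 rpm).
Crank pin A relative to C: A = (d + r cosθ, r sinθ); lever angle φ = atan2(r sinθ, d + r cosθ).
Differentiating tanφ: φ̇ = rω(d cosθ + r)/(d² + r² + 2dr cosθ).
d² + r² + 2dr cosθ = |CA|² = 0.0658294 m²;  d cosθ + r = +0.086978 m.
|ω_lever| = |0.1132·5.445·+0.086978| / 0.0658294 = 0.81445 rad/s.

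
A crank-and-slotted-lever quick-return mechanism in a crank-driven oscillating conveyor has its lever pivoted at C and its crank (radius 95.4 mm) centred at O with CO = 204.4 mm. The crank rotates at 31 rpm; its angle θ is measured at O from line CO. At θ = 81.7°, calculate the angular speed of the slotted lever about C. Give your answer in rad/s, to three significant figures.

0.685

ω = 3.246 rad/s (from 31 rpm).
Crank pin A relative to C: A = (d + r cosθ, r sinθ); lever angle φ = atan2(r sinθ, d + r cosθ).
Differentiating tanφ: φ̇ = rω(d cosθ + r)/(d² + r² + 2dr cosθ).
d² + r² + 2dr cosθ = |CA|² = 0.0565103 m²;  d cosθ + r = +0.12491 m.
|ω_lever| = |0.0954·3.246·+0.12491| / 0.0565103 = 0.68453 rad/s.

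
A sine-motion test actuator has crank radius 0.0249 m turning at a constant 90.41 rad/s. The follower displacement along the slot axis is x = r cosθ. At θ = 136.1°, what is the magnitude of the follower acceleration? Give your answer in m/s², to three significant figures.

ω = 90.41 rad/s
x = r cosθ ⇒ ẍ = −rω² cosθ (ω constant).
|a| = rω²|cosθ| = 0.0249·(90.41)²·|cos 136.1°| = 146.66 m/s².

147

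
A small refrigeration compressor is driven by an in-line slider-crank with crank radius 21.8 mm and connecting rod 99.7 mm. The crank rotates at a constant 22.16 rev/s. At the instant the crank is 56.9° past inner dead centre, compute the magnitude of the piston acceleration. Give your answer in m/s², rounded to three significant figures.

194

ω = 2π·22.2 = 139.2 rad/s
x(θ) = r cosθ + √(L² − r² sin²θ); with ω constant, a = ω²·d²x/dθ².
d²x/dθ² = −r cosθ − r²(cos2θ)/√u − r⁴ sin²2θ/(4u^{3/2}),  u = L² − r² sin²θ = 0.00960658 m².
Substituting r = 0.0218 m, L = 0.0997 m, θ = 56.9°: d²x/dθ² = -0.0099985 m.
a = ω²·d²x/dθ² = (139.2)²·(-0.0099985) = -193.84 m/s²;  |a| = 193.84 m/s².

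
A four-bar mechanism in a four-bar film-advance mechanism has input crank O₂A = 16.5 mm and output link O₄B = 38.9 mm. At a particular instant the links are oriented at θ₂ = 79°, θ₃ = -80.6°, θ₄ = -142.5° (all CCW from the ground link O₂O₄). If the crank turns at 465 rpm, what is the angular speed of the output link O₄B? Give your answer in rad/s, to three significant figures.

8.16

ω₂ = 48.69 rad/s (from 465 rpm).
Differentiating the loop-closure r₂e^{iθ₂}+r₃e^{iθ₃}=r₁+r₄e^{iθ₄} gives r₂ω₂e^{iθ₂}+r₃ω₃e^{iθ₃}=r₄ω₄e^{iθ₄}.
Eliminating the other unknown: ω₄ = r₂ω₂ sin(θ₂−θ₃) / [r₄ sin(θ₄−θ₃)].
Numerator sine = +0.34857; denominator sine = -0.88213.
Result = 0.0165·48.69·(+0.34857) / (0.0389·(-0.88213)) = -8.1616 rad/s; magnitude 8.1616 rad/s.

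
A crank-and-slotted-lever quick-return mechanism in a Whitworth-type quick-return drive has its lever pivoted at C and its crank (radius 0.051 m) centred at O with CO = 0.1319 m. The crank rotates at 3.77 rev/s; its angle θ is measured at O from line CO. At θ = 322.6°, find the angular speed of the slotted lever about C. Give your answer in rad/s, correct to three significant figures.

ω = 23.69 rad/s (from 3.77 rev/s).
Crank pin A relative to C: A = (d + r cosθ, r sinθ); lever angle φ = atan2(r sinθ, d + r cosθ).
Differentiating tanφ: φ̇ = rω(d cosθ + r)/(d² + r² + 2dr cosθ).
d² + r² + 2dr cosθ = |CA|² = 0.0306865 m²;  d cosθ + r = +0.15578 m.
|ω_lever| = |0.051·23.69·+0.15578| / 0.0306865 = 6.1329 rad/s.

6.13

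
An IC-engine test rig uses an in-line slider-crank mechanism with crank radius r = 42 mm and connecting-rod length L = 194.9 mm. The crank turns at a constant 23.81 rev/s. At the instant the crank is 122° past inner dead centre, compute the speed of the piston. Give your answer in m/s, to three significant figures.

4.71

ω = 2π·23.8 = 149.6 rad/s
For an in-line slider-crank, x = r cosθ + √(L² − r² sin²θ), so v = −rω sinθ·[1 + r cosθ/√(L² − r² sin²θ)].
With r = 0.042 m, L = 0.1949 m, θ = 122°: √(L² − r² sin²θ) = 0.19162 m.
v = −0.042·149.6·0.84805·[1 + 0.042·-0.52992/0.19162] = -4.7096 m/s.
|v| = 4.7096 m/s.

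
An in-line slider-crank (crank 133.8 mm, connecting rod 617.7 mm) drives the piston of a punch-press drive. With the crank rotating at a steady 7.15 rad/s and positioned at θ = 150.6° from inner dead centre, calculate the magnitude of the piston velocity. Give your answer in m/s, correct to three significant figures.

0.381

ω = 7.15 rad/s
For an in-line slider-crank, x = r cosθ + √(L² − r² sin²θ), so v = −rω sinθ·[1 + r cosθ/√(L² − r² sin²θ)].
With r = 0.1338 m, L = 0.6177 m, θ = 150.6°: √(L² − r² sin²θ) = 0.6142 m.
v = −0.1338·7.15·0.49090·[1 + 0.1338·-0.87121/0.6142] = -0.3805 m/s.
|v| = 0.3805 m/s.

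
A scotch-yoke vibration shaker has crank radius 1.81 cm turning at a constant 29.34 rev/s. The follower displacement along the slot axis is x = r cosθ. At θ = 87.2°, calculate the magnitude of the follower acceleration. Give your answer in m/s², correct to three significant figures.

ω = 184.3 rad/s (from 29.34 rev/s).
x = r cosθ ⇒ ẍ = −rω² cosθ (ω constant).
|a| = rω²|cosθ| = 0.0181·(184.3)²·|cos 87.2°| = 30.048 m/s².

30.0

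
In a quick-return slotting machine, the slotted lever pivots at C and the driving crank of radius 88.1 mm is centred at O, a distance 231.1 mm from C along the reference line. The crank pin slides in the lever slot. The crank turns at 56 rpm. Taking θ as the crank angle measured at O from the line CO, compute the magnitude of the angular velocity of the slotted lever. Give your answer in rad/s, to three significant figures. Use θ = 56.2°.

ω = 5.864 rad/s (from 56 rpm).
Crank pin A relative to C: A = (d + r cosθ, r sinθ); lever angle φ = atan2(r sinθ, d + r cosθ).
Differentiating tanφ: φ̇ = rω(d cosθ + r)/(d² + r² + 2dr cosθ).
d² + r² + 2dr cosθ = |CA|² = 0.0838211 m²;  d cosθ + r = +0.21666 m.
|ω_lever| = |0.0881·5.864·+0.21666| / 0.0838211 = 1.3354 rad/s.

1.34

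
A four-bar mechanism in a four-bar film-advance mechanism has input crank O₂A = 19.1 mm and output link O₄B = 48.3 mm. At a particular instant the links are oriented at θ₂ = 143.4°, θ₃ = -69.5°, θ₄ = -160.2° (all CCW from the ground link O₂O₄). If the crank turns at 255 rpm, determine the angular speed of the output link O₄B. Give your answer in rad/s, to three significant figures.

5.74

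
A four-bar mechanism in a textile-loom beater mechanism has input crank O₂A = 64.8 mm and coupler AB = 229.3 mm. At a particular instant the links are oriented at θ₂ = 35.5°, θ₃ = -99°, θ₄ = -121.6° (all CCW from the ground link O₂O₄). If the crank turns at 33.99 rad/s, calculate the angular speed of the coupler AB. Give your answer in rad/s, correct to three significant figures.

9.73

ω₂ = 33.99 rad/s
Differentiating the loop-closure r₂e^{iθ₂}+r₃e^{iθ₃}=r₁+r₄e^{iθ₄} gives r₂ω₂e^{iθ₂}+r₃ω₃e^{iθ₃}=r₄ω₄e^{iθ₄}.
Eliminating the other unknown: ω₃ = r₂ω₂ sin(θ₄−θ₂) / [r₃ sin(θ₃−θ₄)].
Numerator sine = -0.38912; denominator sine = +0.38430.
Result = 0.0648·33.99·(-0.38912) / (0.2293·(+0.38430)) = -9.7262 rad/s; magnitude 9.7262 rad/s.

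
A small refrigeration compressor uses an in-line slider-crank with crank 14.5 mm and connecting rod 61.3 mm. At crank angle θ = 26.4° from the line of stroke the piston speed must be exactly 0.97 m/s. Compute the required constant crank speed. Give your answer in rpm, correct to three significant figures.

1180

For an in-line slider-crank, |v_piston| = rω|sinθ|·[1 + r cosθ/√(L² − r² sin²θ)].
With r = 0.0145 m, L = 0.0613 m, θ = 26.4°: the bracketed kinematic factor |dx/dθ| = 0.0078208 m.
ω = v/|dx/dθ| = 0.97/0.0078208 = 124.03 rad/s.
N = 60ω/(2π) = 1184.4 rpm.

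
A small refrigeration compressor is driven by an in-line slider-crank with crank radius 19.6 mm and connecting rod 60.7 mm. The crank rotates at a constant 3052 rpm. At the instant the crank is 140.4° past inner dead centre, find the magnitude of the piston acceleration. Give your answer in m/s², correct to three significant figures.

1400

ω = 2π·3052/60 = 319.6 rad/s
x(θ) = r cosθ + √(L² − r² sin²θ); with ω constant, a = ω²·d²x/dθ².
d²x/dθ² = −r cosθ − r²(cos2θ)/√u − r⁴ sin²2θ/(4u^{3/2}),  u = L² − r² sin²θ = 0.0035284 m².
Substituting r = 0.0196 m, L = 0.0607 m, θ = 140.4°: d²x/dθ² = +0.01372 m.
a = ω²·d²x/dθ² = (319.6)²·(+0.01372) = +1401.5 m/s²;  |a| = 1401.5 m/s².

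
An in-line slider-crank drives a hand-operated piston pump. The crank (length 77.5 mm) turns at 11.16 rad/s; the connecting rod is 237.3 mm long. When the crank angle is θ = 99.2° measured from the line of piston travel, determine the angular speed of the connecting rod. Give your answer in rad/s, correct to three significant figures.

ω = 11.16 rad/s
The rod makes angle φ with the slider axis where L sinφ = r sinθ; differentiating, L cosφ·φ̇ = r ω cosθ.
L cosφ = √(L² − r² sin²θ) = 0.22463 m.
|ω_rod| = r ω |cosθ| / √(L² − r² sin²θ) = 0.0775·11.16·0.15988/0.22463 = 0.6156 rad/s.

0.616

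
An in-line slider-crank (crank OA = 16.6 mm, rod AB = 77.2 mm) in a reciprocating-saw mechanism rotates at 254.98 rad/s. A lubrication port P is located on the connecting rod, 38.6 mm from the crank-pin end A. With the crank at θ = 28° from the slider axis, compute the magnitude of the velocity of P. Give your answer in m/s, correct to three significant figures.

ω = 255 rad/s.  Crank-pin speed |V_A| = rω = 4.2327 m/s, perpendicular to OA.
Rod angle: sinφ = −(r/L) sinθ ⇒ φ = -5.794°; ω_rod = −rω cosθ/√(L²−r²sin²θ) = -48.658 rad/s.
V_P = V_A + ω_rod × AP, with AP = 0.0386 m along the rod.
Components: V_Px = −rω sinθ − a·ω_rod·sinφ = -2.1767 m/s;  V_Py = rω cosθ + a·ω_rod·cosφ = +1.8686 m/s.
|V_P| = √(V_Px² + V_Py²) = 2.8688 m/s.

2.87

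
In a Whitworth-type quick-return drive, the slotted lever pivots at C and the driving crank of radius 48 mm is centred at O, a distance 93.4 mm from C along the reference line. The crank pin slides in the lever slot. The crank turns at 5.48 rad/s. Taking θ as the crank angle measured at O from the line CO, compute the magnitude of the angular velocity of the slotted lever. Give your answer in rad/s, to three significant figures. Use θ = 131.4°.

0.710

ω = 5.48 rad/s
Crank pin A relative to C: A = (d + r cosθ, r sinθ); lever angle φ = atan2(r sinθ, d + r cosθ).
Differentiating tanφ: φ̇ = rω(d cosθ + r)/(d² + r² + 2dr cosθ).
d² + r² + 2dr cosθ = |CA|² = 0.00509797 m²;  d cosθ + r = -0.013767 m.
|ω_lever| = |0.048·5.48·-0.013767| / 0.00509797 = 0.71031 rad/s.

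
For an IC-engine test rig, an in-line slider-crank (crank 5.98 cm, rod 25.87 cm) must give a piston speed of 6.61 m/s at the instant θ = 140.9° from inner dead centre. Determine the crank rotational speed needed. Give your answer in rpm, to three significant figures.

2040

For an in-line slider-crank, |v_piston| = rω|sinθ|·[1 + r cosθ/√(L² − r² sin²θ)].
With r = 0.0598 m, L = 0.2587 m, θ = 140.9°: the bracketed kinematic factor |dx/dθ| = 0.030876 m.
ω = v/|dx/dθ| = 6.61/0.030876 = 214.08 rad/s.
N = 60ω/(2π) = 2044.3 rpm.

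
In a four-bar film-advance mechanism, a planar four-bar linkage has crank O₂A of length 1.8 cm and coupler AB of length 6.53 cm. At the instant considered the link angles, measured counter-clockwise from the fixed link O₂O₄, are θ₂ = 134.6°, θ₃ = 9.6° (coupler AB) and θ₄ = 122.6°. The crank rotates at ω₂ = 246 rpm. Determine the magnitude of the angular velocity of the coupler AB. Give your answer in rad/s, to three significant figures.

ω₂ = 25.76 rad/s (from 246 rpm).
Differentiating the loop-closure r₂e^{iθ₂}+r₃e^{iθ₃}=r₁+r₄e^{iθ₄} gives r₂ω₂e^{iθ₂}+r₃ω₃e^{iθ₃}=r₄ω₄e^{iθ₄}.
Eliminating the other unknown: ω₃ = r₂ω₂ sin(θ₄−θ₂) / [r₃ sin(θ₃−θ₄)].
Numerator sine = -0.20791; denominator sine = -0.92050.
Result = 0.018·25.76·(-0.20791) / (0.0653·(-0.92050)) = +1.6039 rad/s; magnitude 1.6039 rad/s.

1.60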